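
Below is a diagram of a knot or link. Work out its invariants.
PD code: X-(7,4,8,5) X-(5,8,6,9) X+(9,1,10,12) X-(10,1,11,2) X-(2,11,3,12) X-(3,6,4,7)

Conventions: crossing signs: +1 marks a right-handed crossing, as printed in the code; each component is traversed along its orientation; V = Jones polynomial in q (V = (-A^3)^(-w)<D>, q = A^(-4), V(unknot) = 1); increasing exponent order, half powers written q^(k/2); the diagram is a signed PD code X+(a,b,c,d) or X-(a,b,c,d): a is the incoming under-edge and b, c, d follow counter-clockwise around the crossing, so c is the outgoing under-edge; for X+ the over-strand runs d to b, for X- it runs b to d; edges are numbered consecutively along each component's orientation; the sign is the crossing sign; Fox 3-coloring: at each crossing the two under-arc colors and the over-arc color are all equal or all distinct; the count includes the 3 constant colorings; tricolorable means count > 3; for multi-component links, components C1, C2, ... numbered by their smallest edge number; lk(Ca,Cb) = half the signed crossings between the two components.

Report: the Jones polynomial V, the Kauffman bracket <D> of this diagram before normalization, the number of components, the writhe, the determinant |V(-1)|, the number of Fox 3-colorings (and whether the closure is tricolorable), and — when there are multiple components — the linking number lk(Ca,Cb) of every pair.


V = -q^-4 + q^-3 + q^-1
<D> = A^-8 + 1 - A^4 (w = -4)
1 component over 6 crossings, w = -4
9 Fox colorings among 3^6, |V(-1)| = 3: tricolorable
why: w = -4 (over 6 crossings) is diagram-only; (-A^3)^(4) removes it from V


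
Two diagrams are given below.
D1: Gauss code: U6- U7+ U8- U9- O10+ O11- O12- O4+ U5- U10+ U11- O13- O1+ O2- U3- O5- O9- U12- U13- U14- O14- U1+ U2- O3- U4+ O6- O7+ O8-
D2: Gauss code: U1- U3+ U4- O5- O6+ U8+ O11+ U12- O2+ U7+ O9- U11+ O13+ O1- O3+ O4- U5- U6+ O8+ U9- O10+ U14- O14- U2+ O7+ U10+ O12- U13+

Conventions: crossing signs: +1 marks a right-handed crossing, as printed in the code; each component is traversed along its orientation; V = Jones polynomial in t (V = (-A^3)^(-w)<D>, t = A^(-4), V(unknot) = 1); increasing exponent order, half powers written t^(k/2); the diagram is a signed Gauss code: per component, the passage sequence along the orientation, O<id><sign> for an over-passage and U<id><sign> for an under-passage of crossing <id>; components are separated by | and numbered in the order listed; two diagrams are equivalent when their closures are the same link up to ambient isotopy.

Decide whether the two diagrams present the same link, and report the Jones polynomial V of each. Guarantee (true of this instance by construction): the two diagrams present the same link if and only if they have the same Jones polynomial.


same link: no
V(D1) = -t^-6 + t^-5 - t^-4 + 2t^-3 - t^-2 + t^-1  [14 crossings, <D> = A^-14 - A^-10 + 2A^-6 - A^-2 + A^2 - A^6, w = -6]
V(D2) = t^-1 - 2 + 3t - 3t^2 + 4t^3 - 3t^4 + 2t^5 - t^6  [14 crossings, <D> = -A^-18 + 2A^-14 - 3A^-10 + 4A^-6 - 3A^-2 + 3A^2 - 2A^6 + A^10, w = +2]
insight: comparing 2 Jones polynomials yields 2 groups


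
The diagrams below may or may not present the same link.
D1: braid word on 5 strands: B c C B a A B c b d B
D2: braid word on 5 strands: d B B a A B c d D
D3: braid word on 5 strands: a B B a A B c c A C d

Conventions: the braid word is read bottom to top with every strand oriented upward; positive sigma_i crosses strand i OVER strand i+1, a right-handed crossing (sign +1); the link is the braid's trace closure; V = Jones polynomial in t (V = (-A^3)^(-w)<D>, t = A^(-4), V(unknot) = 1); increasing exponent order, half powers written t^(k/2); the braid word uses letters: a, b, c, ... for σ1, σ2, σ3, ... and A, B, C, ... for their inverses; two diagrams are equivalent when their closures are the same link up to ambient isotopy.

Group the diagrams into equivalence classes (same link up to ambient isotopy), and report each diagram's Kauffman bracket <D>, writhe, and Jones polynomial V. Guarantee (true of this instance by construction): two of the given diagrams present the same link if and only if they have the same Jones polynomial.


grouping into links: {D1, D2, D3}
V(D1) = t^(-9/2) - t^(-5/2) - t^(-3/2) - t^(-1/2)  (w -1, c 11, <D> = A^-1 + A^3 + A^7 - A^15)
V(D2) = t^(-9/2) - t^(-5/2) - t^(-3/2) - t^(-1/2)  [9 crossings, <D> = A^-1 + A^3 + A^7 - A^15, w = -1]
V(D3) = t^(-9/2) - t^(-5/2) - t^(-3/2) - t^(-1/2)  (w -1, c 11, <D> = A^-1 + A^3 + A^7 - A^15)
key observation: one V(t) for all 3 diagrams — one class (guaranteed)


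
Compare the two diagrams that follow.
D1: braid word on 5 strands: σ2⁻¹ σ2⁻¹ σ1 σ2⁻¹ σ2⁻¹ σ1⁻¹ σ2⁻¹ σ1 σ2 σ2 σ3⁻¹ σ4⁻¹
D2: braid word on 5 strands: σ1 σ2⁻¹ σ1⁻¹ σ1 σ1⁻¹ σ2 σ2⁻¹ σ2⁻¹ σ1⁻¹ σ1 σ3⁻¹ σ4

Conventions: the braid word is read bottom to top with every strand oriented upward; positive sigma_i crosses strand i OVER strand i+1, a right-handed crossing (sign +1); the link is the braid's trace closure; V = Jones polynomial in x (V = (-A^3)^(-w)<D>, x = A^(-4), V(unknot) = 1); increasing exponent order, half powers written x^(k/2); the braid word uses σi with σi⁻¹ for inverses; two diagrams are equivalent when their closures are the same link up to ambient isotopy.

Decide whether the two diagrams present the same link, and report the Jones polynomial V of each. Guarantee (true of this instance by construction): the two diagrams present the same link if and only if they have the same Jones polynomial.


equivalent: yes
D1 (bracket A^-12; 12 crossings at w = -4): V = 1
V(D2) = 1  [12 crossings, <D> = A^-6, w = -2]
observation: from 12 to 12 crossings by R-moves: one link, two diagrams


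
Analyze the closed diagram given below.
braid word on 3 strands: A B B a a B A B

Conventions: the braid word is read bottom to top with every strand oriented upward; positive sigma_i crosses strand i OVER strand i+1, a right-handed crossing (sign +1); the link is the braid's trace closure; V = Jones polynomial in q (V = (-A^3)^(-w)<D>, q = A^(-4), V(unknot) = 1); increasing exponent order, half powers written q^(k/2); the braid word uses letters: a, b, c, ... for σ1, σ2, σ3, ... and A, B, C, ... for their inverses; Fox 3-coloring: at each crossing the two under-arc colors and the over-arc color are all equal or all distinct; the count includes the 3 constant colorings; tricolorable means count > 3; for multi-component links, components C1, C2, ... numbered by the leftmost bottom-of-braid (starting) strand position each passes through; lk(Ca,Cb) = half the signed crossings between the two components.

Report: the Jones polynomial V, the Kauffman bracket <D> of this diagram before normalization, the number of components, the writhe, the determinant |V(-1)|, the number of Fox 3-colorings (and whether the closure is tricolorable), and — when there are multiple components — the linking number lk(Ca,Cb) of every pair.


V(q) = -q^-6 + q^-5 - q^-4 + 2q^-3 - q^-2 + q^-1
bracket: A^-8 - A^-4 + 2 - A^4 + A^8 - A^12, w = -4
1 component, writhe -4, over 8 crossings
det 7, colorings 3 of 3^8 — not tricolorable
observation: det 7 = |V(-1)|; not divisible by 3, so not tricolorable


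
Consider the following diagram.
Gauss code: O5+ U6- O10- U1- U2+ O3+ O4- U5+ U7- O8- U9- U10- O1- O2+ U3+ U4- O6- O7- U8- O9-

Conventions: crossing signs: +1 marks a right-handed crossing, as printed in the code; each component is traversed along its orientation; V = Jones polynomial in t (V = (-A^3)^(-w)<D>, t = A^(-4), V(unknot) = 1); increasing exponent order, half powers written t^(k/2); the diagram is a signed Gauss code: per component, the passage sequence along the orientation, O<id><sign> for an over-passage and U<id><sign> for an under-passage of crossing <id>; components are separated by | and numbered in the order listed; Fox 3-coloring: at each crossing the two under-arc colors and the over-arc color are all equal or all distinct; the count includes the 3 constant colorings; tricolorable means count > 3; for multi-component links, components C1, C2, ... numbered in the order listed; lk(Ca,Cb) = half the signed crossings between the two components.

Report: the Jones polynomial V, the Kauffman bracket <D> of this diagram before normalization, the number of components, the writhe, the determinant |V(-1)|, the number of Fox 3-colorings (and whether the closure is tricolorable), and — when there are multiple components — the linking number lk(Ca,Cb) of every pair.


Jones polynomial: V(t) = -t^-6 + t^-5 - t^-4 + 2t^-3 - t^-2 + t^-1
<D> = A^-8 - A^-4 + 2 - A^4 + A^8 - A^12; writhe -4
components 1, writhe -4 (10 crossings)
3-colorings: 3 of 3^10, det 7 — not tricolorable
note: |V(-1)| = 7: so not tricolorable, since 3 does not divide 7


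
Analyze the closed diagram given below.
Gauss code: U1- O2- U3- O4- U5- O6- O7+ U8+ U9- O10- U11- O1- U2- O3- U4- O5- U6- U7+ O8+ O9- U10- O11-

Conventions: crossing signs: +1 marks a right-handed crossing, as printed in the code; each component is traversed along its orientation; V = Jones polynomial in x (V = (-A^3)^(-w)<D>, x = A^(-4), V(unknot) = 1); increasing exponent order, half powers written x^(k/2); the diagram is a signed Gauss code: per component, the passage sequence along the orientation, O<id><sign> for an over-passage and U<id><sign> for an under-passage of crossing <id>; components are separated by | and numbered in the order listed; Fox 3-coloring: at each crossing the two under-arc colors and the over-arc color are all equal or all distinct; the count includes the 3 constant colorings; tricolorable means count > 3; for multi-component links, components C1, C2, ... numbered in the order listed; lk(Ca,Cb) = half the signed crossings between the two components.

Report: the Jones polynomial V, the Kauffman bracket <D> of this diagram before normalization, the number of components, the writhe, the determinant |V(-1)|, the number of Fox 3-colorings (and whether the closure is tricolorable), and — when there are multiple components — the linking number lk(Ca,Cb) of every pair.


V = -x^-10 + x^-9 - x^-8 + x^-7 - x^-6 + x^-5 + x^-3
<D> = -A^-9 - A^-1 + A^3 - A^7 + A^11 - A^15 + A^19 (w = -7)
1 component over 11 crossings, w = -7
3 Fox colorings among 3^11, |V(-1)| = 7: not tricolorable
why: V spans 7 powers of x: at least 7 crossings in any diagram


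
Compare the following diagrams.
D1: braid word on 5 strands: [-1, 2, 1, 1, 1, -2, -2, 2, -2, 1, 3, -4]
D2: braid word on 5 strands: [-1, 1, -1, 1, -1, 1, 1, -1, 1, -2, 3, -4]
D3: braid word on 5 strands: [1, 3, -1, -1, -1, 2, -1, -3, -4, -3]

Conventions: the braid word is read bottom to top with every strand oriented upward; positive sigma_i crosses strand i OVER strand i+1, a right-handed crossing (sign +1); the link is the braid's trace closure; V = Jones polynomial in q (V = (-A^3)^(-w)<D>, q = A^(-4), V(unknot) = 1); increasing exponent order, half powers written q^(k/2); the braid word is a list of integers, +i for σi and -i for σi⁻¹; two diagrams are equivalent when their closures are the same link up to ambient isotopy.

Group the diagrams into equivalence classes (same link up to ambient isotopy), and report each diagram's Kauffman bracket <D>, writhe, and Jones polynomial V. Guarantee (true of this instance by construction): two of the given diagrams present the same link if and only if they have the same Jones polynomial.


grouping into links: {D1} | {D2} | {D3}
V(D1) = q + q^3 - q^4  (w +2, c 12, <D> = -A^-10 + A^-6 + A^2)
V(D2) = 1  (w 0, c 12, <D> = 1)
V(D3) = -q^-4 + q^-3 + q^-1  [10 crossings, <D> = A^-8 + 1 - A^4, w = -4]
why: 3 values of V(q) split the 3 diagrams


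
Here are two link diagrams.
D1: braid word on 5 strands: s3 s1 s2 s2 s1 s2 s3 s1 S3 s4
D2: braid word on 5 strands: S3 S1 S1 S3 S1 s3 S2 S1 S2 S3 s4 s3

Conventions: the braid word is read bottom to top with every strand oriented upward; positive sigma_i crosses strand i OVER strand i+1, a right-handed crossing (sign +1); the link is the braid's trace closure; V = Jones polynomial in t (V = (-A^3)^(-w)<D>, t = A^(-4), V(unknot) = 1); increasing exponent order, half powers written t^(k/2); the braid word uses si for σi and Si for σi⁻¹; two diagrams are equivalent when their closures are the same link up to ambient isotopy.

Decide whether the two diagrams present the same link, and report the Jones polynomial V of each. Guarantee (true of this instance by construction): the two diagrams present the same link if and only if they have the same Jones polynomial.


equivalent: no
D1 (bracket -A^-4 + 1 - A^4 + A^8 + A^16; 10 crossings at w = +8): V = t^2 + t^4 - t^5 + t^6 - t^7
D2 (bracket A^-10 + A^-2 - A^2 + A^6 - A^10; 12 crossings at w = -6): V = -t^-7 + t^-6 - t^-5 + t^-4 + t^-2
key observation: 2 values of V(t) split the 2 diagrams


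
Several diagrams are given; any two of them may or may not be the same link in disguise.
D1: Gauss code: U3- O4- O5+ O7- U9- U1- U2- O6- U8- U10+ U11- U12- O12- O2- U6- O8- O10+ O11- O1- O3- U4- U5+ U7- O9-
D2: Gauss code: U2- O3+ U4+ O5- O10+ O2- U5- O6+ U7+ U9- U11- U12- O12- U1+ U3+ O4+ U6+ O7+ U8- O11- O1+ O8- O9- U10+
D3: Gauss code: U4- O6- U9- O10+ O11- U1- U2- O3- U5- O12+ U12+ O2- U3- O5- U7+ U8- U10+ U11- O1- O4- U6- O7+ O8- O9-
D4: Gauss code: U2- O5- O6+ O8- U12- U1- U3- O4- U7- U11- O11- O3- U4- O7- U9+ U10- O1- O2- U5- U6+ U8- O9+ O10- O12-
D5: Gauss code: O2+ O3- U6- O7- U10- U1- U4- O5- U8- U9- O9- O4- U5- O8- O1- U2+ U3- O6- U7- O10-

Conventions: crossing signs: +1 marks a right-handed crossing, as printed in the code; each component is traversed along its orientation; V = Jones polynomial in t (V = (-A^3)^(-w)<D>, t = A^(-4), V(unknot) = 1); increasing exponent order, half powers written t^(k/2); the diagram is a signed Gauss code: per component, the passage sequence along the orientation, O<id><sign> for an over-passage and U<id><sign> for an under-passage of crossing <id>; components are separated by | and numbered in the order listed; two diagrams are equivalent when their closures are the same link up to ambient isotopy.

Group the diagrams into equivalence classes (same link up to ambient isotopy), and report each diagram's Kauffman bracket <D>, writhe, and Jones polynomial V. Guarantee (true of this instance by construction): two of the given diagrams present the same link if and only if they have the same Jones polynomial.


equivalence classes: {D1, D3, D4, D5} | {D2}
D1 (bracket A^-16 + 2A^-8 - 2A^-4 + 1 - 2A^4 + A^8; 12 crossings at w = -8): V = t^-8 - 2t^-7 + t^-6 - 2t^-5 + 2t^-4 + t^-2
V(D2) = t + t^3 - t^4  [12 crossings, <D> = -A^-16 + A^-12 + A^-4, w = 0]
V(D3) = t^-8 - 2t^-7 + t^-6 - 2t^-5 + 2t^-4 + t^-2  (w -6, c 12, <D> = A^-10 + 2A^-2 - 2A^2 + A^6 - 2A^10 + A^14)
V(D4) = t^-8 - 2t^-7 + t^-6 - 2t^-5 + 2t^-4 + t^-2  [12 crossings, <D> = A^-16 + 2A^-8 - 2A^-4 + 1 - 2A^4 + A^8, w = -8]
V(D5) = t^-8 - 2t^-7 + t^-6 - 2t^-5 + 2t^-4 + t^-2  (w -8, c 10, <D> = A^-16 + 2A^-8 - 2A^-4 + 1 - 2A^4 + A^8)
key observation: 2 values of V(t) split the 5 diagrams


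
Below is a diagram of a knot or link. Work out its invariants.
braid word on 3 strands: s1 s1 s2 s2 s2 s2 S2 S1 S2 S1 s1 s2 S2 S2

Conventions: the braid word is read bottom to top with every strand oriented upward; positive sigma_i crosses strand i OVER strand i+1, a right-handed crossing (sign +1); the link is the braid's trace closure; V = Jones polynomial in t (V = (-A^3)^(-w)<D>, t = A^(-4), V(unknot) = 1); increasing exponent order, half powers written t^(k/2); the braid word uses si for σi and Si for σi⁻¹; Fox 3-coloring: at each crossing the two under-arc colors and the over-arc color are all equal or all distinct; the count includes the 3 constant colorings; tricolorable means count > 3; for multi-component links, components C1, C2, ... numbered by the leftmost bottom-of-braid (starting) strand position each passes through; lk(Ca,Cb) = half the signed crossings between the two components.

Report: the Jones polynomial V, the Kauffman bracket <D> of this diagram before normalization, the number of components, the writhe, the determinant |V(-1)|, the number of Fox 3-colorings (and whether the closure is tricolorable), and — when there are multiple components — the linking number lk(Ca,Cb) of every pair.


V(t) = t^-1 - 1 + 2t - 2t^2 + 2t^3 - 2t^4 + t^5
bracket: A^-14 - 2A^-10 + 2A^-6 - 2A^-2 + 2A^2 - A^6 + A^10, w = +2
1 component, writhe +2, over 14 crossings
det 11, colorings 3 of 3^14 — not tricolorable
observation: inverse pairs cancel, leaving σ1 σ1 σ2 σ2 σ2 σ1⁻¹ σ2⁻¹ σ2⁻¹


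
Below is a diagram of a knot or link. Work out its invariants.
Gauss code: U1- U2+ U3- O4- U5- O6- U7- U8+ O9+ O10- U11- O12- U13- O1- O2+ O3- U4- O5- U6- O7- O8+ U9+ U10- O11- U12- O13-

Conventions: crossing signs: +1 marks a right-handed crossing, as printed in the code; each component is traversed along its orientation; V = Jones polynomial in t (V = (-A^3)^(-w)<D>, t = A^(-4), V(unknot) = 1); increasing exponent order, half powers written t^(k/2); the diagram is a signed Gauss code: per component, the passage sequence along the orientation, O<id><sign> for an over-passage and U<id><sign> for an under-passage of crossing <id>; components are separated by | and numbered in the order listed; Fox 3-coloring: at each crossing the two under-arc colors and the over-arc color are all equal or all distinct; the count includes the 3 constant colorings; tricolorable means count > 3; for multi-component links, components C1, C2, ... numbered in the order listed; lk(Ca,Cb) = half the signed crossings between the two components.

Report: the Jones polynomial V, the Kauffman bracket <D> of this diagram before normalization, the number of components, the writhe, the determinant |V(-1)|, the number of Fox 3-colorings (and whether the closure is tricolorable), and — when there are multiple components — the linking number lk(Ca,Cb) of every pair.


V = -t^-10 + t^-9 - t^-8 + t^-7 - t^-6 + t^-5 + t^-3
<D> = -A^-9 - A^-1 + A^3 - A^7 + A^11 - A^15 + A^19 (w = -7)
1 component over 13 crossings, w = -7
3 Fox colorings among 3^13, |V(-1)| = 7: not tricolorable
why: |V(-1)| = 7: so not tricolorable, since 3 does not divide 7


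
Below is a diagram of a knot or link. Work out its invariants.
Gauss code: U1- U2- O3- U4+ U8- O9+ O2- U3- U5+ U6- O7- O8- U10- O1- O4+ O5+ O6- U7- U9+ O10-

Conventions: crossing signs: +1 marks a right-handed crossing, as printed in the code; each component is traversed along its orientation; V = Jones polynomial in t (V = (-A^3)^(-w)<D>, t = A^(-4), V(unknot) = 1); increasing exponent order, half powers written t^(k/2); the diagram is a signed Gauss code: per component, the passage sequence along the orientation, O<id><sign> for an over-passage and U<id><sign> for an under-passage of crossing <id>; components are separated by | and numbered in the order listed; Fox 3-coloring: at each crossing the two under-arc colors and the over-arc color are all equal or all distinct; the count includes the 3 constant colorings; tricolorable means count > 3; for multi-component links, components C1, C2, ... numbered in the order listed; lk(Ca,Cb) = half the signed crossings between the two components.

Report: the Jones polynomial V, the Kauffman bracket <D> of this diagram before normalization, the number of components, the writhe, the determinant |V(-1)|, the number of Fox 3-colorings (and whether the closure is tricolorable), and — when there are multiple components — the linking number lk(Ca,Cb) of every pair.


Jones polynomial: V(t) = t^-7 - 2t^-6 + 2t^-5 - 3t^-4 + 3t^-3 - 2t^-2 + 2t^-1
<D> = 2A^-8 - 2A^-4 + 3 - 3A^4 + 2A^8 - 2A^12 + A^16; writhe -4
components 1, writhe -4 (10 crossings)
3-colorings: 9 of 3^10, det 15 — tricolorable
note: w = -4 (over 10 crossings) is diagram-only; (-A^3)^(4) removes it from V


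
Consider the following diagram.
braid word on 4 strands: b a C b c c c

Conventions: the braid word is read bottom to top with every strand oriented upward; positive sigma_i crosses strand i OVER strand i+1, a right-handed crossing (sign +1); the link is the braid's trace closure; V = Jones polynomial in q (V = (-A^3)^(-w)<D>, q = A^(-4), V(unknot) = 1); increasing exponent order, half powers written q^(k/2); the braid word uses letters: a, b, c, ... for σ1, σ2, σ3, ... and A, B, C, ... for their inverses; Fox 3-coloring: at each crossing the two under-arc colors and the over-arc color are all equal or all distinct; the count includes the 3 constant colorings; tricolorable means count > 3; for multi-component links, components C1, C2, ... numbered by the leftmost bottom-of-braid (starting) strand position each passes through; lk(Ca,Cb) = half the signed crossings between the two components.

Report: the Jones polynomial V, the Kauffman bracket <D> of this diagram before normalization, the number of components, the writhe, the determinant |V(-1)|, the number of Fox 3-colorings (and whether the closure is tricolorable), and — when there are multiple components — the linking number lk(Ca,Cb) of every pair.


V(q) = q - q^2 + 2q^3 - q^4 + q^5 - q^6
bracket: A^-9 - A^-5 + A^-1 - 2A^3 + A^7 - A^11, w = +5
1 component, writhe +5, over 7 crossings
det 7, colorings 3 of 3^7 — not tricolorable
observation: w = +5 (over 7 crossings) is diagram-only; (-A^3)^(-5) removes it from V


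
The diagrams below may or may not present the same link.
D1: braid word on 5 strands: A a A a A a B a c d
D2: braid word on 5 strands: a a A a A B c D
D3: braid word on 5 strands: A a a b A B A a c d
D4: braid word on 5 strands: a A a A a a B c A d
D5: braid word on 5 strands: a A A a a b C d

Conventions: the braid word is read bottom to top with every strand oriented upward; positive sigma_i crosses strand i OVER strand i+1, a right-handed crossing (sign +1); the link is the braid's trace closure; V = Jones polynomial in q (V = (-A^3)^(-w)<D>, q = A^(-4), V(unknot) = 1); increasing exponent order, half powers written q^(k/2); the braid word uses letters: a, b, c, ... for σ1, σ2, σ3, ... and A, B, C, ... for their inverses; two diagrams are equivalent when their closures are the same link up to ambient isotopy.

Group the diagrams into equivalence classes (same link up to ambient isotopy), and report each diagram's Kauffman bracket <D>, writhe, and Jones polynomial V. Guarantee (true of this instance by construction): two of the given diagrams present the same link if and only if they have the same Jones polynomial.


classes: {D1, D2, D3, D4, D5}
V(D1) = 1  [10 crossings, <D> = A^6, w = +2]
V(D2) = 1  [8 crossings, <D> = 1, w = 0]
D3 (bracket A^6; 10 crossings at w = +2): V = 1
V(D4) = 1  (w +2, c 10, <D> = A^6)
D5 (bracket A^6; 8 crossings at w = +2): V = 1
note: all 5 diagrams share one V(q), hence one class


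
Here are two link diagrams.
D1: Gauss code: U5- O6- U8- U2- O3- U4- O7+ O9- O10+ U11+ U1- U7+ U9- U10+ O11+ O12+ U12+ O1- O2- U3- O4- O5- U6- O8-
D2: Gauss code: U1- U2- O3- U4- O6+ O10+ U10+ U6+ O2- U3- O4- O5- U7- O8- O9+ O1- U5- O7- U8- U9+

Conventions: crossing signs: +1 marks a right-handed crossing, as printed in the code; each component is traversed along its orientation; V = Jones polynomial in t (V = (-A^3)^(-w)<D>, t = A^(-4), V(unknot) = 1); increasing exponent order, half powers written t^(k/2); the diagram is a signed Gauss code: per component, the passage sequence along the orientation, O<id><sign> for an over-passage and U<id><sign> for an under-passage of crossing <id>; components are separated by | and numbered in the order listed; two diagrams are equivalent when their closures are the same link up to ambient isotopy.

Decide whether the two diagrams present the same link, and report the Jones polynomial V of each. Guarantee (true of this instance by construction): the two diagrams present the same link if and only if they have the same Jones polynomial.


equivalent: yes
D1 (bracket A^-4 + 2A^4 - 2A^8 + A^12 - 2A^16 + A^20; 12 crossings at w = -4): V = t^-8 - 2t^-7 + t^-6 - 2t^-5 + 2t^-4 + t^-2
D2 (bracket A^-4 + 2A^4 - 2A^8 + A^12 - 2A^16 + A^20; 10 crossings at w = -4): V = t^-8 - 2t^-7 + t^-6 - 2t^-5 + 2t^-4 + t^-2
key observation: all 2 diagrams share one V(t), hence one class


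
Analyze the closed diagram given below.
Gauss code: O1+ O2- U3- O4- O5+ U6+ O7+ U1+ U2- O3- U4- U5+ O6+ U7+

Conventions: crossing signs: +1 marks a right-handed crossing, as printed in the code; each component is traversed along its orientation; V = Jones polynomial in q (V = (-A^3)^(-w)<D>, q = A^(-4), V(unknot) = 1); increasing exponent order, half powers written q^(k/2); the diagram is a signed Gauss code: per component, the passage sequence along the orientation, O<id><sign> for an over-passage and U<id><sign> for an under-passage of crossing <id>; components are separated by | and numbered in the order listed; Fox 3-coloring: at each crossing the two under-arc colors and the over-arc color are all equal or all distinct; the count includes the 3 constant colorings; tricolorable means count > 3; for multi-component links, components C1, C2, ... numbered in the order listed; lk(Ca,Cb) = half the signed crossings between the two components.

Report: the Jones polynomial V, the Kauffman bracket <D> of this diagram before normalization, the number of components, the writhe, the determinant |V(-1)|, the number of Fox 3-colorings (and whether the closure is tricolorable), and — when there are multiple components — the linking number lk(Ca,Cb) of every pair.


V(q) = 1
bracket: -A^3, w = +1
1 component, writhe +1, over 7 crossings
det 1, colorings 3 of 3^7 — not tricolorable
observation: w = +1 shifts under R1 moves; the (-A^3)^(-1) factor cancels that in V


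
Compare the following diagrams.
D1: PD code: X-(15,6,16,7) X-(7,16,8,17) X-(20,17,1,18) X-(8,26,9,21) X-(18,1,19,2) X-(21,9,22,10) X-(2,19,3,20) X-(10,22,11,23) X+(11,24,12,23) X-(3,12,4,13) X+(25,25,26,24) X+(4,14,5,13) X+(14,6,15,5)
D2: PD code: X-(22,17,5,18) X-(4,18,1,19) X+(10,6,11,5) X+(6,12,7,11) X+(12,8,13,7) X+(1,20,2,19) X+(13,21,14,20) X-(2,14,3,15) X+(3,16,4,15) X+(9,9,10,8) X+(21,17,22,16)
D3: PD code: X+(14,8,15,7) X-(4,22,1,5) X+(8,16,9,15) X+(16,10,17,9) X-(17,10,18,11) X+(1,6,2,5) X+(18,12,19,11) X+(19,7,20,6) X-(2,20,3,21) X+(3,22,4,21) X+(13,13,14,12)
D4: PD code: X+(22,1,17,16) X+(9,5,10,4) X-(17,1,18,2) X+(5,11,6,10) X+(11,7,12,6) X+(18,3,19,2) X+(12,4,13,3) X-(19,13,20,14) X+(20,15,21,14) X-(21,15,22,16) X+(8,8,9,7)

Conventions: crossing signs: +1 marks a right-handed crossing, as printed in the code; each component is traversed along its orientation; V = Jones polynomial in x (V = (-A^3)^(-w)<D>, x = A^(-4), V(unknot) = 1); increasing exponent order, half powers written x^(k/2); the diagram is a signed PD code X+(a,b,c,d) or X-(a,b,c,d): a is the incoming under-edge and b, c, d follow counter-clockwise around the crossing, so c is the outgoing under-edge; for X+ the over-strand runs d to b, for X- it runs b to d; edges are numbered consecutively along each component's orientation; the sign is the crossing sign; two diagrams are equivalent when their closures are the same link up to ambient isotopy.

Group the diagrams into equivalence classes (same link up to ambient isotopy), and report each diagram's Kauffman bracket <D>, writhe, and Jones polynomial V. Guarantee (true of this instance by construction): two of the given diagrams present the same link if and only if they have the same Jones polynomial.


classes: {D1} | {D2, D3, D4}
V(D1) = x^(-13/2) - x^(-11/2) + x^(-9/2) - 2x^(-7/2) - x^(-3/2)  [13 crossings, <D> = A^-9 + 2A^-1 - A^3 + A^7 - A^11, w = -5]
V(D2) = -x^(1/2) - x^(3/2) - x^(5/2) + x^(9/2)  (w +5, c 11, <D> = -A^-3 + A^5 + A^9 + A^13)
D3 (bracket -A^-3 + A^5 + A^9 + A^13; 11 crossings at w = +5): V = -x^(1/2) - x^(3/2) - x^(5/2) + x^(9/2)
V(D4) = -x^(1/2) - x^(3/2) - x^(5/2) + x^(9/2)  (w +5, c 11, <D> = -A^-3 + A^5 + A^9 + A^13)
note: 2 classes among 4 diagrams; unequal V(x) rules out equality


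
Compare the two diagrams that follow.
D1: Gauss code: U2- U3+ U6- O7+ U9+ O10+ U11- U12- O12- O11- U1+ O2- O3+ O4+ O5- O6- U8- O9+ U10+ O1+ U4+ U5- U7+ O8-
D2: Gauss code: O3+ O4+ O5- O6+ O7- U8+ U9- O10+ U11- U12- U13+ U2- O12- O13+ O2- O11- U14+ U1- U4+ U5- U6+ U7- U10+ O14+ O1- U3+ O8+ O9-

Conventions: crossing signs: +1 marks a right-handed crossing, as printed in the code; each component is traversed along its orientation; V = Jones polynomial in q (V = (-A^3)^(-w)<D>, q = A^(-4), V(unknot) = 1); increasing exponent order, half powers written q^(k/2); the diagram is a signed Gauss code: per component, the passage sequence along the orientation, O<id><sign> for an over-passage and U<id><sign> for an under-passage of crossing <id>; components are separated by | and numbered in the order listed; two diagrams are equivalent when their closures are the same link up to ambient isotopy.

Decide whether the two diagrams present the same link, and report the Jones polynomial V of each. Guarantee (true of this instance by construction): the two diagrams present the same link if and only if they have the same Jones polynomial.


same link: no
V(D1) = q^-1 - 1 + 2q - 2q^2 + 2q^3 - 2q^4 + q^5  [12 crossings, <D> = A^-20 - 2A^-16 + 2A^-12 - 2A^-8 + 2A^-4 - 1 + A^4, w = 0]
V(D2) = 1  (w 0, c 14, <D> = 1)
note: 2 values of V(q) split the 2 diagrams


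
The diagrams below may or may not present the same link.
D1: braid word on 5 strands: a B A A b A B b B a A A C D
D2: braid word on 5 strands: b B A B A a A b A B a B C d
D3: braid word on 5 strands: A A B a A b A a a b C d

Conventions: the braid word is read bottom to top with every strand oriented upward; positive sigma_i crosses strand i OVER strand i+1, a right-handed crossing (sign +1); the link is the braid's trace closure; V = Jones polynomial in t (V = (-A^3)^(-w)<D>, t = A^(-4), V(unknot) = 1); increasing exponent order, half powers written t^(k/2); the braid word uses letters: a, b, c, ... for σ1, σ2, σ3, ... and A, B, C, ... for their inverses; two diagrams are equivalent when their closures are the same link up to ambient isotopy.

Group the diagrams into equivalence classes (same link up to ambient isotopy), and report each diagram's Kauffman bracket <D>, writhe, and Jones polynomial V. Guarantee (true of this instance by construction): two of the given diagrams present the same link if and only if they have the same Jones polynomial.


classes: {D1, D2} | {D3}
V(D1) = -t^-6 + t^-5 - t^-4 + 2t^-3 - t^-2 + t^-1  [14 crossings, <D> = A^-14 - A^-10 + 2A^-6 - A^-2 + A^2 - A^6, w = -6]
D2 (bracket A^-8 - A^-4 + 2 - A^4 + A^8 - A^12; 14 crossings at w = -4): V = -t^-6 + t^-5 - t^-4 + 2t^-3 - t^-2 + t^-1
D3 (bracket 1; 12 crossings at w = 0): V = 1
note: 2 values of V(t) split the 3 diagrams


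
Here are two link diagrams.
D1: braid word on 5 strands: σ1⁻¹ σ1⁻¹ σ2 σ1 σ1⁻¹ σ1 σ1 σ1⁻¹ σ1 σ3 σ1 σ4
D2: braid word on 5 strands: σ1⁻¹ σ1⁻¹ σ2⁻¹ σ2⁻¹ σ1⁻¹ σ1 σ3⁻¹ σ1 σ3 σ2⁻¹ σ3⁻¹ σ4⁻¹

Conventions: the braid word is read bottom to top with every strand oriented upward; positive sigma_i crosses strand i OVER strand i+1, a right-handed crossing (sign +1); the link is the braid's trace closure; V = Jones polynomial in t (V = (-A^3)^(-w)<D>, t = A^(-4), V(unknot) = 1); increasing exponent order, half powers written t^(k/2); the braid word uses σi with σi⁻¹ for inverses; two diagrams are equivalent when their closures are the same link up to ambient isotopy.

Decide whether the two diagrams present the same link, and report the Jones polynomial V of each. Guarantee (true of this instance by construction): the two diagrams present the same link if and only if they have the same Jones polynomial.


same link: no
V(D1) = 1  [12 crossings, <D> = A^12, w = +4]
D2 (bracket A^-14 - A^-10 + 2A^-6 - A^-2 + A^2 - A^6; 12 crossings at w = -6): V = -t^-6 + t^-5 - t^-4 + 2t^-3 - t^-2 + t^-1
note: V(t) takes 2 values over 2 diagrams, fixing the grouping


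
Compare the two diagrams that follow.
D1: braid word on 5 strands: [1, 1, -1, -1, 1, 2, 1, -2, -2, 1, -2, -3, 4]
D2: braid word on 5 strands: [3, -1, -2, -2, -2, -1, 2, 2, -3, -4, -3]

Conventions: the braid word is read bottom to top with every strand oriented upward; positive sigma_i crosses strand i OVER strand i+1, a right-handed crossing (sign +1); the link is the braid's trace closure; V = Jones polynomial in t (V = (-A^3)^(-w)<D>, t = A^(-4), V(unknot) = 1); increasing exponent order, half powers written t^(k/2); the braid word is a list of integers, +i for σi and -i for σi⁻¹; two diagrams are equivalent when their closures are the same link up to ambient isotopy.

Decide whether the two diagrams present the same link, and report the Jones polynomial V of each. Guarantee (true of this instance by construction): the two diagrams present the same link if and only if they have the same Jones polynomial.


equivalent: no
V(D1) = -t^(1/2) - t^(5/2)  (w +1, c 13, <D> = A^-7 + A)
V(D2) = t^(-11/2) - t^(-9/2) + t^(-7/2) - 2t^(-5/2) + t^(-3/2) - 2t^(-1/2)  (w -5, c 11, <D> = 2A^-13 - A^-9 + 2A^-5 - A^-1 + A^3 - A^7)
why: comparing 2 Jones polynomials yields 2 groups


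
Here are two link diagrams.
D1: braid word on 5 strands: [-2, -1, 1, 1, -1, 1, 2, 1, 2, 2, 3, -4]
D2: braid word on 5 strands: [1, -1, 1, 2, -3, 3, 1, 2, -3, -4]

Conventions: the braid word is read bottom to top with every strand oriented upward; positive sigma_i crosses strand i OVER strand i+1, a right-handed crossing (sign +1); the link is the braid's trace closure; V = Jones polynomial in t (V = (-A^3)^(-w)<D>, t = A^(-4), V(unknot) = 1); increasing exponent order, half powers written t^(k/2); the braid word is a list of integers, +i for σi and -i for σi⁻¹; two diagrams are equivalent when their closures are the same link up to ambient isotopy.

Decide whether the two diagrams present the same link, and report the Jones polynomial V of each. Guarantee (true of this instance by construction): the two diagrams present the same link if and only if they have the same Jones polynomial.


equivalent: yes
D1 (bracket -A^-4 + 1 + A^8; 12 crossings at w = +4): V = t + t^3 - t^4
D2 (bracket -A^-10 + A^-6 + A^2; 10 crossings at w = +2): V = t + t^3 - t^4
key observation: all 2 diagrams share one V(t), hence one class


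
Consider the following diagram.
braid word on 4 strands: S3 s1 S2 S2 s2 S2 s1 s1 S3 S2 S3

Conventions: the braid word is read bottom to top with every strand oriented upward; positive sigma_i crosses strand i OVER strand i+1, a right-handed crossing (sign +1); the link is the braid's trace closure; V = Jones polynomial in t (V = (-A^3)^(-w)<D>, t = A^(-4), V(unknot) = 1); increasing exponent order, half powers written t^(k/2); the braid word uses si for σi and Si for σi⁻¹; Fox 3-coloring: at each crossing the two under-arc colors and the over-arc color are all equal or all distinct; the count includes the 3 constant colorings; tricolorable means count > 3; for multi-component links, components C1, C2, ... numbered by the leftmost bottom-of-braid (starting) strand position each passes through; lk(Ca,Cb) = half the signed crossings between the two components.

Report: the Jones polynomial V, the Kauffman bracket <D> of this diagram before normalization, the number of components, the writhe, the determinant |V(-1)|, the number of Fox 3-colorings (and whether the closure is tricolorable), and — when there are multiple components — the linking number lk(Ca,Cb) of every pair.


Jones polynomial: V(t) = -t^-6 + 2t^-5 - 4t^-4 + 5t^-3 - 4t^-2 + 5t^-1 - 3 + 2t - t^2
<D> = A^-17 - 2A^-13 + 3A^-9 - 5A^-5 + 4A^-1 - 5A^3 + 4A^7 - 2A^11 + A^15; writhe -3
components 1, writhe -3 (11 crossings)
3-colorings: 9 of 3^11, det 27 — tricolorable
note: the word shrinks to σ3⁻¹ σ1 σ2⁻¹ σ2⁻¹ σ1 σ1 σ3⁻¹ σ2⁻¹ σ3⁻¹ after cancelling


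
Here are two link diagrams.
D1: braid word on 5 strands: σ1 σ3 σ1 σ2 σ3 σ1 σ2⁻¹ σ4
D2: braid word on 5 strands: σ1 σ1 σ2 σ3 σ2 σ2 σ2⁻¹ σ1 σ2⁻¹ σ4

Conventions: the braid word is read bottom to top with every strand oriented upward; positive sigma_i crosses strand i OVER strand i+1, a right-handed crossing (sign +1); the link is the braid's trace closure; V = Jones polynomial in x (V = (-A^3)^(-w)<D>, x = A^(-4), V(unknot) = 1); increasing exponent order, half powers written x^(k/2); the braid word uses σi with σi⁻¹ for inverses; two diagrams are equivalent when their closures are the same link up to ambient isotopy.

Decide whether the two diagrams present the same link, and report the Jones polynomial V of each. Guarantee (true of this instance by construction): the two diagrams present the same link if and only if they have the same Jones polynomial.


equivalent: yes
D1 (bracket -A^-6 + A^-2 - A^2 + 2A^6 - A^10 + A^14; 8 crossings at w = +6): V = x - x^2 + 2x^3 - x^4 + x^5 - x^6
V(D2) = x - x^2 + 2x^3 - x^4 + x^5 - x^6  (w +6, c 10, <D> = -A^-6 + A^-2 - A^2 + 2A^6 - A^10 + A^14)
key observation: all 2 diagrams share one V(x), hence one class


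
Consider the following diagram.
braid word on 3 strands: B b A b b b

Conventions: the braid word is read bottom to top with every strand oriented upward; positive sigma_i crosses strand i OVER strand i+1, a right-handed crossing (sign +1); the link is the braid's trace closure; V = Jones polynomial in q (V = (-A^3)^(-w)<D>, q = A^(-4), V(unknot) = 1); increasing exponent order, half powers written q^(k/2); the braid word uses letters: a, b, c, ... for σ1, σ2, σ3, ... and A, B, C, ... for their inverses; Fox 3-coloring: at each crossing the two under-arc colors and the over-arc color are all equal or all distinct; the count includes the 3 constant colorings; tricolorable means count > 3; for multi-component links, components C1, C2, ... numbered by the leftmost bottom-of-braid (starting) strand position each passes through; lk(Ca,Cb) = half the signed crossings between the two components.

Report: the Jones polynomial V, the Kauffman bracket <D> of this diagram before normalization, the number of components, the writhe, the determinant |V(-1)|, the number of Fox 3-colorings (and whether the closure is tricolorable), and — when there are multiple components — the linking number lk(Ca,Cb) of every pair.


V(q) = q + q^3 - q^4
bracket: -A^-10 + A^-6 + A^2, w = +2
1 component, writhe +2, over 6 crossings
det 3, colorings 9 of 3^6 — tricolorable
observation: det 3 = |V(-1)|; divisible by 3, so tricolorable


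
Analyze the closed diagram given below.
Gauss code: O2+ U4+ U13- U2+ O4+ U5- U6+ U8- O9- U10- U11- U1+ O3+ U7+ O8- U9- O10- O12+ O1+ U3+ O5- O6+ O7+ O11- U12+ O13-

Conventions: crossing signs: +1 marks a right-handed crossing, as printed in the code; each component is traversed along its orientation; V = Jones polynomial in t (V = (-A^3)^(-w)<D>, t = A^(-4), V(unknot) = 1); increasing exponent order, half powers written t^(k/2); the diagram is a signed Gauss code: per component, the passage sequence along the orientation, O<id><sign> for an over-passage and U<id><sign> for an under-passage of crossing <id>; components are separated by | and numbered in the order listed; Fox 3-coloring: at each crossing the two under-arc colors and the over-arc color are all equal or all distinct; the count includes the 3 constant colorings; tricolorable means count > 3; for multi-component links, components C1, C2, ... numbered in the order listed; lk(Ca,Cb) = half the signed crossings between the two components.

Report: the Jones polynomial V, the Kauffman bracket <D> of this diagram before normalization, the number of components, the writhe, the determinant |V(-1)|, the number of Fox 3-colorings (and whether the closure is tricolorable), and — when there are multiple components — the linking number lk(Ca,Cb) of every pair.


V = -t^-3 + 2t^-2 - 2t^-1 + 3 - 2t + 2t^2 - t^3
<D> = A^-9 - 2A^-5 + 2A^-1 - 3A^3 + 2A^7 - 2A^11 + A^15 (w = +1)
1 component over 13 crossings, w = +1
3 Fox colorings among 3^13, |V(-1)| = 13: not tricolorable
why: the span of V is 6, forcing >= 6 crossings in any diagram


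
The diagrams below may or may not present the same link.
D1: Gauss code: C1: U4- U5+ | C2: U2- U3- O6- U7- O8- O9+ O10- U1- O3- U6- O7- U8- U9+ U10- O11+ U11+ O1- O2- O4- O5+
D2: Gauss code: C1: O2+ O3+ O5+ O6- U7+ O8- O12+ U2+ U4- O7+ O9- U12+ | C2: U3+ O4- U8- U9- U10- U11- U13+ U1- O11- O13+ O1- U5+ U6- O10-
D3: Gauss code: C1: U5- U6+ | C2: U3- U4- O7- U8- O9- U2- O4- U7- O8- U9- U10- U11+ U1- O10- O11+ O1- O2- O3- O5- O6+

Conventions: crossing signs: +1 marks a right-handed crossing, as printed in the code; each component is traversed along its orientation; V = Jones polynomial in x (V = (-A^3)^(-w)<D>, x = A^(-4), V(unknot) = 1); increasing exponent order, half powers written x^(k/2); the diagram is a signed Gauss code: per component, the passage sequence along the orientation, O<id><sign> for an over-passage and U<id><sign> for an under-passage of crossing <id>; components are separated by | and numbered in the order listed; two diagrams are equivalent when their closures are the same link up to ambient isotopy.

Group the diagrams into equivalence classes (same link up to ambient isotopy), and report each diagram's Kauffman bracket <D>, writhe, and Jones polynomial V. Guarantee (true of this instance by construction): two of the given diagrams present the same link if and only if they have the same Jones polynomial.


grouping into links: {D1, D3} | {D2}
V(D1) = x^(-15/2) - x^(-7/2) - x^(-5/2) - x^(-3/2)  (w -5, c 11, <D> = A^-9 + A^-5 + A^-1 - A^15)
D2 (bracket -A^-17 + A^-13 - A^-9 + 2A^-5 + A^3; 13 crossings at w = -1): V = -x^(-3/2) - 2x^(1/2) + x^(3/2) - x^(5/2) + x^(7/2)
V(D3) = x^(-15/2) - x^(-7/2) - x^(-5/2) - x^(-3/2)  (w -7, c 11, <D> = A^-15 + A^-11 + A^-7 - A^9)
key observation: 2 values of V(x) split the 3 diagrams
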